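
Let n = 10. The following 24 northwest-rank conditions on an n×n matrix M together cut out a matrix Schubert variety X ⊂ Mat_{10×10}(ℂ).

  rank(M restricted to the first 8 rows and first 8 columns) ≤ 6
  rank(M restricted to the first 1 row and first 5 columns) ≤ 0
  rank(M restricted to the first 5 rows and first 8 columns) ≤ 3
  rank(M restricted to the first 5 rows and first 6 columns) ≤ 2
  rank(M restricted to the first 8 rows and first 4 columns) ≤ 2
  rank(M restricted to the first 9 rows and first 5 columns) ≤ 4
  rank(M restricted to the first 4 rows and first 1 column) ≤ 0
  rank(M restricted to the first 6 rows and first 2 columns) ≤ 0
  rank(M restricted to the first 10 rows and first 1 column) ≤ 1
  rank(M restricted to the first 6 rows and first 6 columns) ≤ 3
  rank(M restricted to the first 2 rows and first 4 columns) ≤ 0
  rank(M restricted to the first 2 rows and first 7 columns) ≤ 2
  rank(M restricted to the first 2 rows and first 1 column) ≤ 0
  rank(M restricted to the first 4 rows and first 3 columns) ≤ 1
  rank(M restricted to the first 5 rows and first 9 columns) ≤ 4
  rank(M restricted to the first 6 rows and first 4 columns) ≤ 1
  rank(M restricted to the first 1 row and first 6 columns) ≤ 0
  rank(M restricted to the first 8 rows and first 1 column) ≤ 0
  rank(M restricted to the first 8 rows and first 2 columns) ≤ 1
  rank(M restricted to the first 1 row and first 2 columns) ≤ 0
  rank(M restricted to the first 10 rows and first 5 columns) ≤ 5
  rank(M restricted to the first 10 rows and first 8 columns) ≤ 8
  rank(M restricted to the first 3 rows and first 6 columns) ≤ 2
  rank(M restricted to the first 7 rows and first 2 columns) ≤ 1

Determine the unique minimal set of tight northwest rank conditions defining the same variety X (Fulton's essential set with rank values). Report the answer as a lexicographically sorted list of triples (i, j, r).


The tightest implied rank at each (i,j), from the 24 conditions:

  i=1: 0  0  0  0  0  0  1  1  1  1
  i=2: 0  0  0  0  1  1  2  2  2  2
  i=3: 0  0  1  1  2  2  3  3  3  3
  i=4: 0  0  1  1  2  2  3  3  4  4
  i=5: 0  0  1  1  2  2  3  3  4  5
  i=6: 0  0  1  1  2  3  4  4  5  6
  i=7: 0  1  2  2  3  4  5  5  6  7
  i=8: 0  1  2  2  3  4  5  6  7  8
  i=9: 1  2  3  3  4  5  6  7  8  9
  i=10: 1  2  3  4  5  6  7  8  9  10

giving w = (7, 5, 3, 9, 10, 6, 2, 8, 1, 4) via Δ²R.

8 SE-corners of the 28-cell Rothe diagram give Ess(w):

[(1, 6, 0), (2, 4, 0), (5, 6, 2), (5, 8, 3), (6, 2, 0), (6, 4, 1), (8, 1, 0), (8, 4, 2)]


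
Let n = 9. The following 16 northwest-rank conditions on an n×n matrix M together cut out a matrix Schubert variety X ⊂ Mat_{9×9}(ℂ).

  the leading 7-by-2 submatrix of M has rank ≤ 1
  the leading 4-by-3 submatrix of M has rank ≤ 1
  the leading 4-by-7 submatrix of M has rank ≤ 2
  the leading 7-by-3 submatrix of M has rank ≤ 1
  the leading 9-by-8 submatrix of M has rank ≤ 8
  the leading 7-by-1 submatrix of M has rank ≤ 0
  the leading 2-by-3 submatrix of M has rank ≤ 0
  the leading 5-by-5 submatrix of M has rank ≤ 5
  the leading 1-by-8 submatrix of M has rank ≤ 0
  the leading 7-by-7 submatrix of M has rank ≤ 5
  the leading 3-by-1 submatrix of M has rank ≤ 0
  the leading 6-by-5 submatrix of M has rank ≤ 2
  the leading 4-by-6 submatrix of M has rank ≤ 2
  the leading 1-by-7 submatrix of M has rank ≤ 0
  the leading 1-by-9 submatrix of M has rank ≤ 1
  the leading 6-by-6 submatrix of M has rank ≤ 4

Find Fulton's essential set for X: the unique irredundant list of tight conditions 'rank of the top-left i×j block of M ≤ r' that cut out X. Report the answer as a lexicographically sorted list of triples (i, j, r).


Propagating the 16 rank bounds to every northwest block:

  R[1]: 0 | 0 | 0 | 0 | 0 | 0 | 0 | 0 | 1
  R[2]: 0 | 0 | 0 | 1 | 1 | 1 | 1 | 1 | 2
  R[3]: 0 | 1 | 1 | 2 | 2 | 2 | 2 | 2 | 3
  R[4]: 0 | 1 | 1 | 2 | 2 | 2 | 2 | 3 | 4
  R[5]: 0 | 1 | 1 | 2 | 2 | 3 | 3 | 4 | 5
  R[6]: 0 | 1 | 1 | 2 | 2 | 3 | 4 | 5 | 6
  R[7]: 0 | 1 | 1 | 2 | 3 | 4 | 5 | 6 | 7
  R[8]: 1 | 2 | 2 | 3 | 4 | 5 | 6 | 7 | 8
  R[9]: 1 | 2 | 3 | 4 | 5 | 6 | 7 | 8 | 9

giving w = (9, 4, 2, 8, 6, 7, 5, 1, 3) via Δ²R.

6 SE-corners of the 25-cell Rothe diagram give Ess(w):

[(1, 8, 0), (2, 3, 0), (4, 7, 2), (6, 5, 2), (7, 1, 0), (7, 3, 1)]


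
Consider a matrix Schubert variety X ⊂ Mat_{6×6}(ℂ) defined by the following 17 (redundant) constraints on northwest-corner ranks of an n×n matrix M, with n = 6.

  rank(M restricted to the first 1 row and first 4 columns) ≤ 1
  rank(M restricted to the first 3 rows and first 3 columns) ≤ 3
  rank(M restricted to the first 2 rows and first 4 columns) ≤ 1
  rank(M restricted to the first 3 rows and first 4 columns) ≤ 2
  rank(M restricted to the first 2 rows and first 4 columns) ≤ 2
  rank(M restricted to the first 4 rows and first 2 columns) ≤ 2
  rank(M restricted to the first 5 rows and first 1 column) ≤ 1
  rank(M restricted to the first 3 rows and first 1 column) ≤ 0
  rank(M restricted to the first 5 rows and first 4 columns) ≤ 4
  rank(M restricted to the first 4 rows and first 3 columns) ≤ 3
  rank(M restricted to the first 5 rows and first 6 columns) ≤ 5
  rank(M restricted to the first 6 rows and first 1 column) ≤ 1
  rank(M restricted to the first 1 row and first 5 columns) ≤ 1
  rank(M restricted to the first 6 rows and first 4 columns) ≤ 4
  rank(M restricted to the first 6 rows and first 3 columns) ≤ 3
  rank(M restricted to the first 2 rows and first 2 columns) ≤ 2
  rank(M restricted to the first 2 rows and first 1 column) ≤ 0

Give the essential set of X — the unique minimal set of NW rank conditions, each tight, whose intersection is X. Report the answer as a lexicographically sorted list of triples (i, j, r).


Propagating the 17 rank bounds to every northwest block:

  0 1 1 1 1 1
  0 1 1 1 2 2
  0 1 2 2 3 3
  1 2 3 3 4 4
  1 2 3 4 5 5
  1 2 3 4 5 6

giving w = (2, 5, 3, 1, 4, 6) via Δ²R.

Fulton essential set (2 of the 5 Rothe cells):

[(2, 4, 1), (3, 1, 0)]


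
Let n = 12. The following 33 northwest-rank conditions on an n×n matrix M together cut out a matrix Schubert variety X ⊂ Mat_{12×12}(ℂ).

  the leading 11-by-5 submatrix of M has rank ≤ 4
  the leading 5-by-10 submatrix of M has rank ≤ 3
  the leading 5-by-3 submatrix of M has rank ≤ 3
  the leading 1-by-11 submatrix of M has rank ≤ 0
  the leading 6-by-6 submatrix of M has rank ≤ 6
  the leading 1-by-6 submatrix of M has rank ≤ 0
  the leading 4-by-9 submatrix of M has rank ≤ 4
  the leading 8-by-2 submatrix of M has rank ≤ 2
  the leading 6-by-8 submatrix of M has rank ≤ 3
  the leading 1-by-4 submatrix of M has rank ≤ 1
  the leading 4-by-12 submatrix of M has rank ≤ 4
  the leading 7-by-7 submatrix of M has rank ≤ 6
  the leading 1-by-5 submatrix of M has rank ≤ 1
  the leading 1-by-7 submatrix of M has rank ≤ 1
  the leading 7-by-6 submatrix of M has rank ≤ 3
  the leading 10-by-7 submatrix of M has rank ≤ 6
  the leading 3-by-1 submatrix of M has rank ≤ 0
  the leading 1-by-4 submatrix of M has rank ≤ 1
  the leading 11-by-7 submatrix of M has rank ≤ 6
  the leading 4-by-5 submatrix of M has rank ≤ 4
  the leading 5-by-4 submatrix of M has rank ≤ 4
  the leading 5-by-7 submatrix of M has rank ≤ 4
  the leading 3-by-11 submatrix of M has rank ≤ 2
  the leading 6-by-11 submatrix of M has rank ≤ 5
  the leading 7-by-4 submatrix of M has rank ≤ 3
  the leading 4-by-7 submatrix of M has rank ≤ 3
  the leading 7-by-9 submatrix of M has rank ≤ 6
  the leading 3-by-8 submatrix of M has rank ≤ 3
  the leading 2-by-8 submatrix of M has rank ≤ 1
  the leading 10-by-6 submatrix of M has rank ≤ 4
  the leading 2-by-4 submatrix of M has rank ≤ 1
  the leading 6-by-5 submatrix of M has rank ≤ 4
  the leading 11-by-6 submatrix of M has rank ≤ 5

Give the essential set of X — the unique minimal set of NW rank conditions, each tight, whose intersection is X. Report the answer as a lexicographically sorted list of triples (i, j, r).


The tightest implied rank at each (i,j), from the 33 conditions:

  i=1: 0  0  0  0  0  0  0  0  0  0  0  1
  i=2: 0  1  1  1  1  1  1  1  1  1  1  2
  i=3: 0  1  2  2  2  2  2  2  2  2  2  3
  i=4: 1  2  3  3  3  3  3  3  3  3  3  4
  i=5: 1  2  3  3  3  3  3  3  3  3  4  5
  i=6: 1  2  3  3  3  3  3  3  4  4  5  6
  i=7: 1  2  3  3  3  3  4  4  5  5  6  7
  i=8: 1  2  3  4  4  4  5  5  6  6  7  8
  i=9: 1  2  3  4  4  4  5  6  7  7  8  9
  i=10: 1  2  3  4  4  4  5  6  7  8  9  10
  i=11: 1  2  3  4  4  5  6  7  8  9  10  11
  i=12: 1  2  3  4  5  6  7  8  9  10  11  12

the unique w with this rank table is (12, 2, 3, 1, 11, 9, 7, 4, 8, 10, 6, 5).

D(w) has 33 cells with 7 SE-corners; essential set:

[(1, 11, 0), (3, 1, 0), (5, 10, 3), (6, 8, 3), (7, 6, 3), (10, 6, 4), (11, 5, 4)]


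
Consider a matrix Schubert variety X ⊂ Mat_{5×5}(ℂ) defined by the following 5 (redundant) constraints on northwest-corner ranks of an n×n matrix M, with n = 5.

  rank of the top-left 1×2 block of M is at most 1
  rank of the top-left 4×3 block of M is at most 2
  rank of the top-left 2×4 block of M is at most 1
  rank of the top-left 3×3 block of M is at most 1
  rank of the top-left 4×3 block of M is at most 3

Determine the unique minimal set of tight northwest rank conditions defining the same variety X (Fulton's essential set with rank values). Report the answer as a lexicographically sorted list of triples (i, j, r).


Propagating the 5 rank bounds to every northwest block:

  1  1  1  1  1
  1  1  1  1  2
  1  1  1  2  3
  1  2  2  3  4
  1  2  3  4  5

so w = (1, 5, 4, 2, 3).

2 SE-corners of the 5-cell Rothe diagram give Ess(w):

[(2, 4, 1), (3, 3, 1)]


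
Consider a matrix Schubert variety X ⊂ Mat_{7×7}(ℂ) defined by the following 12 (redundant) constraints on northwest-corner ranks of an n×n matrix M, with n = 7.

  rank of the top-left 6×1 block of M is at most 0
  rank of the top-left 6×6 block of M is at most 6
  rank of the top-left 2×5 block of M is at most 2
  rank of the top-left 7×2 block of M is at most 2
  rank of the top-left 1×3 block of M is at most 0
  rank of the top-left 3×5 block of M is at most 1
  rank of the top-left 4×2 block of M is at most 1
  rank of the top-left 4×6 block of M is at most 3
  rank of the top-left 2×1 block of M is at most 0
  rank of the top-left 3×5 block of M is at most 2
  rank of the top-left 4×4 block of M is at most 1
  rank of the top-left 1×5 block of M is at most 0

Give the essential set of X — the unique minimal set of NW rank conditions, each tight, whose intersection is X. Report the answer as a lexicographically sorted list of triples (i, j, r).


Propagating the 12 rank bounds to every northwest block:

  row 1: 0  0  0  0  0  1  1
  row 2: 0  1  1  1  1  2  2
  row 3: 0  1  1  1  1  2  3
  row 4: 0  1  1  1  2  3  4
  row 5: 0  1  2  2  3  4  5
  row 6: 0  1  2  3  4  5  6
  row 7: 1  2  3  4  5  6  7

second differences of R give the permutation w = (6, 2, 7, 5, 3, 4, 1).

Rothe diagram D(w) (15 cells), 4 SE-corners (essential conditions):

[(1, 5, 0), (3, 5, 1), (4, 4, 1), (6, 1, 0)]


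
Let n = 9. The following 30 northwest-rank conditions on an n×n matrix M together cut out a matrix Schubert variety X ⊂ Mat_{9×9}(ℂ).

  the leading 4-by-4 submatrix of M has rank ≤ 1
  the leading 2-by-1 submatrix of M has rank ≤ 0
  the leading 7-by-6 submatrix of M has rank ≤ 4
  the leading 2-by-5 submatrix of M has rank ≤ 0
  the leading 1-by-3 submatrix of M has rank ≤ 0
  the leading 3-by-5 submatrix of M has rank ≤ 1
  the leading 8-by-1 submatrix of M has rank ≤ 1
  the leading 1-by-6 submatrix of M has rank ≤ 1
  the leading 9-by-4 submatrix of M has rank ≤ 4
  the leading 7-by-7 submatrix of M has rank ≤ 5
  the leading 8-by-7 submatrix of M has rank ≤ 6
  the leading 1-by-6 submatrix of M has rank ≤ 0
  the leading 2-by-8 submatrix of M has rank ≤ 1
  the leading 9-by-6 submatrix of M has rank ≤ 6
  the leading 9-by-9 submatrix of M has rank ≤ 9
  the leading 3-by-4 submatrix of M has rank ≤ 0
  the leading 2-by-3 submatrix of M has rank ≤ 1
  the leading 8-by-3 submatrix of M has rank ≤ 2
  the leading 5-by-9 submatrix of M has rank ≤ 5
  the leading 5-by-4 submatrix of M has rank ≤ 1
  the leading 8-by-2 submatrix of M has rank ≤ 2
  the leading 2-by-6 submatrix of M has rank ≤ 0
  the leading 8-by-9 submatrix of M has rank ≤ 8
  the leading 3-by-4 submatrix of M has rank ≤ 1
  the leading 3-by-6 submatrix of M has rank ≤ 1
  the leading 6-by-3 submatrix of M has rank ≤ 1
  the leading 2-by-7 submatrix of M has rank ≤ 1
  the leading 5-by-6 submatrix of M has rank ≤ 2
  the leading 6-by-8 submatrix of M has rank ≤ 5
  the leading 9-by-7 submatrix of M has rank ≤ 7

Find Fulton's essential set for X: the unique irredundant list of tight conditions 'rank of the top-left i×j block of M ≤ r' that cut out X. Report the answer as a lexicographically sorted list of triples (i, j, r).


Computing R[i][j] = min implied NW-rank bound (n=9, 30 conditions):

  R[1]: 0  0  0  0  0  0  1  1  1
  R[2]: 0  0  0  0  0  0  1  1  2
  R[3]: 0  0  0  0  1  1  2  2  3
  R[4]: 1  1  1  1  2  2  3  3  4
  R[5]: 1  1  1  1  2  2  3  4  5
  R[6]: 1  1  1  2  3  3  4  5  6
  R[7]: 1  2  2  3  4  4  5  6  7
  R[8]: 1  2  2  3  4  5  6  7  8
  R[9]: 1  2  3  4  5  6  7  8  9

second differences of R give the permutation w = (7, 9, 5, 1, 8, 4, 2, 6, 3).

7 SE-corners of the 24-cell Rothe diagram give Ess(w):

[(2, 6, 0), (2, 8, 1), (3, 4, 0), (5, 4, 1), (5, 6, 2), (6, 3, 1), (8, 3, 2)]


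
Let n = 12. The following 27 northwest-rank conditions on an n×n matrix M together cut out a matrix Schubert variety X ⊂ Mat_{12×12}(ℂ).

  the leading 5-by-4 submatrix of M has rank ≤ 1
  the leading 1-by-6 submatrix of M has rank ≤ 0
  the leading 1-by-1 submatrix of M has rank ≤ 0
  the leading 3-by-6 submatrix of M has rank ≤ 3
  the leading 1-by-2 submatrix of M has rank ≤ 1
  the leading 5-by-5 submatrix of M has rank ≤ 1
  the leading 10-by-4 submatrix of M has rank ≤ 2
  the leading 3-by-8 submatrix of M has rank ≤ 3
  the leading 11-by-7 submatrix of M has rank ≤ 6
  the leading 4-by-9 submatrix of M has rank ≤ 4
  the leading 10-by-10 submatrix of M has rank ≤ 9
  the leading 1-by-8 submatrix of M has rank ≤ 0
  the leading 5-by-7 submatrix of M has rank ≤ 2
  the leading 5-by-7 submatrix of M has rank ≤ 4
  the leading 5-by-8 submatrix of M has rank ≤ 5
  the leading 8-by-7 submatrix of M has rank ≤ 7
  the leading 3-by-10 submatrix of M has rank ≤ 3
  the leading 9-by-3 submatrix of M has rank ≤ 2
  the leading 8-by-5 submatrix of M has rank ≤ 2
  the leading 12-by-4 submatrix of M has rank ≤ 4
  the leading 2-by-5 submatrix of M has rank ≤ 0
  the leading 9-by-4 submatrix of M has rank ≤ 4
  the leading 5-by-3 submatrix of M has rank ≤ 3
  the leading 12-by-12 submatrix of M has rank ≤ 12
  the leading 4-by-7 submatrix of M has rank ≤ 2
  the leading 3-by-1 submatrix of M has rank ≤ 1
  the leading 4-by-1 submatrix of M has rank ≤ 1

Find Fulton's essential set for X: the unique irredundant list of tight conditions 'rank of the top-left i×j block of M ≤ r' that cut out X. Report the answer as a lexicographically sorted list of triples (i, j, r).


Propagating the 27 rank bounds to every northwest block:

  i=1: 0 0 0 0 0 0 0 0 1 1 1 1
  i=2: 0 0 0 0 0 1 1 1 2 2 2 2
  i=3: 1 1 1 1 1 2 2 2 3 3 3 3
  i=4: 1 1 1 1 1 2 2 3 4 4 4 4
  i=5: 1 1 1 1 1 2 2 3 4 5 5 5
  i=6: 1 2 2 2 2 3 3 4 5 6 6 6
  i=7: 1 2 2 2 2 3 4 5 6 7 7 7
  i=8: 1 2 2 2 2 3 4 5 6 7 8 8
  i=9: 1 2 2 2 3 4 5 6 7 8 9 9
  i=10: 1 2 2 2 3 4 5 6 7 8 9 10
  i=11: 1 2 3 3 4 5 6 7 8 9 10 11
  i=12: 1 2 3 4 5 6 7 8 9 10 11 12

the unique w with this rank table is (9, 6, 1, 8, 10, 2, 7, 11, 5, 12, 3, 4).

ℓ(w)=33; the 6 essential cells (i,j,r):

[(1, 8, 0), (2, 5, 0), (5, 5, 1), (5, 7, 2), (8, 5, 2), (10, 4, 2)]


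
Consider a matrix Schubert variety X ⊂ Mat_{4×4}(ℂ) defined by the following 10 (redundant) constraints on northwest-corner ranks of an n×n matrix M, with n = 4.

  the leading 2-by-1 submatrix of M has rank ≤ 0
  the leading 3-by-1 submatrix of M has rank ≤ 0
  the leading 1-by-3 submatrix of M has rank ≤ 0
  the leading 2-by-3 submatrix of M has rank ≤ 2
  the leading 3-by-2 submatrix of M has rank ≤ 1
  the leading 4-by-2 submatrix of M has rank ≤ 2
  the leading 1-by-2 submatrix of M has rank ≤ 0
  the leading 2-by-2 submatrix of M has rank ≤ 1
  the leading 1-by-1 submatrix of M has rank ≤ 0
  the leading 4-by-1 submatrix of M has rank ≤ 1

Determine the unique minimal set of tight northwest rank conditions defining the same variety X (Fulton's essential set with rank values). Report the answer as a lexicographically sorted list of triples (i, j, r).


Rank table r_w(4×4) implied by the 10 constraints:

  0, 0, 0, 1
  0, 1, 1, 2
  0, 1, 2, 3
  1, 2, 3, 4

hence w(1..4) = (4, 2, 3, 1).

|D(w)|=5, |Ess(w)|=2:

[(1, 3, 0), (3, 1, 0)]


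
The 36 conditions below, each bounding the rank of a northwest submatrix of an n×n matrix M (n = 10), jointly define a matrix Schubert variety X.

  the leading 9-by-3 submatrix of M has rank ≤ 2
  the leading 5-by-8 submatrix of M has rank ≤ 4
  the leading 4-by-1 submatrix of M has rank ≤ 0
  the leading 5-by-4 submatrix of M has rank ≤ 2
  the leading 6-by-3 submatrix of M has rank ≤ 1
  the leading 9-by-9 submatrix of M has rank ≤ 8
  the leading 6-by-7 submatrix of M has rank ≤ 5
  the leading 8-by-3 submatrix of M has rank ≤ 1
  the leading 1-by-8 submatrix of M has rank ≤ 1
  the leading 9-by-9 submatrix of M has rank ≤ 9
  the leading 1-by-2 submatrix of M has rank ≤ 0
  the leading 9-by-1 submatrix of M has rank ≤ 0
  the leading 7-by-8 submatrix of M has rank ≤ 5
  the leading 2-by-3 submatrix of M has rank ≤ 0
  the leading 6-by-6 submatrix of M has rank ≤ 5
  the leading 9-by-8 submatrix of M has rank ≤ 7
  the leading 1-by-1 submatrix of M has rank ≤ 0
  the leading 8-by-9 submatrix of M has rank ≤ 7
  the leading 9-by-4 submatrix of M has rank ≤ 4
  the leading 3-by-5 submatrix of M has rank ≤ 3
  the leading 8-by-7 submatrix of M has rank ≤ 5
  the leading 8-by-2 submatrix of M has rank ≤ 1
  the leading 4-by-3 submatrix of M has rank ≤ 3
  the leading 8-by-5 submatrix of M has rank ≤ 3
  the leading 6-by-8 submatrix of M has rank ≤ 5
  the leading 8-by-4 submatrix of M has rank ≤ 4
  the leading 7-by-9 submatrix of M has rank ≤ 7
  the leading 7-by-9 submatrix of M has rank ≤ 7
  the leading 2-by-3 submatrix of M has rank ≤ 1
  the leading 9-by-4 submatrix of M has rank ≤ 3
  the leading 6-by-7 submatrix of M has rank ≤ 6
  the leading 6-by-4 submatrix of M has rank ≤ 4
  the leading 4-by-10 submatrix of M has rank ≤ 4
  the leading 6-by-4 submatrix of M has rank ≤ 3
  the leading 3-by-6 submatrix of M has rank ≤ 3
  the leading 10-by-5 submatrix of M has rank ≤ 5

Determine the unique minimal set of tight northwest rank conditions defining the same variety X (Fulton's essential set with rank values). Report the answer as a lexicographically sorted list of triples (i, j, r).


Recovering R(i,j) via the rank-extension bound from the 36 conditions:

  row 1: 0 0 0 1 1 1 1 1 1 1
  row 2: 0 0 0 1 2 2 2 2 2 2
  row 3: 0 1 1 2 3 3 3 3 3 3
  row 4: 0 1 1 2 3 4 4 4 4 4
  row 5: 0 1 1 2 3 4 4 4 5 5
  row 6: 0 1 1 2 3 4 5 5 6 6
  row 7: 0 1 1 2 3 4 5 5 6 7
  row 8: 0 1 1 2 3 4 5 6 7 8
  row 9: 0 1 2 3 4 5 6 7 8 9
  row 10: 1 2 3 4 5 6 7 8 9 10

second differences of R give the permutation w = (4, 5, 2, 6, 9, 7, 10, 8, 3, 1).

5 SE-corners of the 21-cell Rothe diagram give Ess(w):

[(2, 3, 0), (5, 8, 4), (7, 8, 5), (8, 3, 1), (9, 1, 0)]


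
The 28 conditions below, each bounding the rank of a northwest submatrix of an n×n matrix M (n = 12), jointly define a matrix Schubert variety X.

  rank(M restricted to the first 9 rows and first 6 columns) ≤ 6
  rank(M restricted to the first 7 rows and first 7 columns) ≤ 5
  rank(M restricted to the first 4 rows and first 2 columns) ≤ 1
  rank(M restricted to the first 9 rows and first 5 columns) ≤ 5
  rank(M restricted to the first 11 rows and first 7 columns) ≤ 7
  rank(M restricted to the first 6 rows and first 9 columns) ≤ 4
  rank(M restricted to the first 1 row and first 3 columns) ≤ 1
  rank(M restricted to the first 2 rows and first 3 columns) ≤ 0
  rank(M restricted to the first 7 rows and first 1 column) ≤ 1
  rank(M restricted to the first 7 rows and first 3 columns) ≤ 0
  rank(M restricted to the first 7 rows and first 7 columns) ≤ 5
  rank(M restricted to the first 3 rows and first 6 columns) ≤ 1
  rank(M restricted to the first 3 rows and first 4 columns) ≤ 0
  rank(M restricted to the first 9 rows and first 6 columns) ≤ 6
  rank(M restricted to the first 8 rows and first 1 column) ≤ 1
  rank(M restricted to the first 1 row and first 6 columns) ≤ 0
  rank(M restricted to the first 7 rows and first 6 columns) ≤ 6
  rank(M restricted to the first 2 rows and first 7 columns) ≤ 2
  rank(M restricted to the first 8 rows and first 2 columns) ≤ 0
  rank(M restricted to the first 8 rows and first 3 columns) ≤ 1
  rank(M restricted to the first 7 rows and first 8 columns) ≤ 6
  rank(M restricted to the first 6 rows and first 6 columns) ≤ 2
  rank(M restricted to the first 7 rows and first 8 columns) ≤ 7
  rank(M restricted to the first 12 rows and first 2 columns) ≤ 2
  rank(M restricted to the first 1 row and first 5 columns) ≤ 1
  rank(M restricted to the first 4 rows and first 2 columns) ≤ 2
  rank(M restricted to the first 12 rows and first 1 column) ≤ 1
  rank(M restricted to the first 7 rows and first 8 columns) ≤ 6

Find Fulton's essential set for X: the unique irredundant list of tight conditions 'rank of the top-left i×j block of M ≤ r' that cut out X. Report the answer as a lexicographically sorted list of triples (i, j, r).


The tightest implied rank at each (i,j), from the 28 conditions:

  R[1]: 0 | 0 | 0 | 0 | 0 | 0 | 1 | 1 | 1 | 1 | 1 | 1
  R[2]: 0 | 0 | 0 | 0 | 1 | 1 | 2 | 2 | 2 | 2 | 2 | 2
  R[3]: 0 | 0 | 0 | 0 | 1 | 1 | 2 | 3 | 3 | 3 | 3 | 3
  R[4]: 0 | 0 | 0 | 1 | 2 | 2 | 3 | 4 | 4 | 4 | 4 | 4
  R[5]: 0 | 0 | 0 | 1 | 2 | 2 | 3 | 4 | 4 | 5 | 5 | 5
  R[6]: 0 | 0 | 0 | 1 | 2 | 2 | 3 | 4 | 4 | 5 | 6 | 6
  R[7]: 0 | 0 | 0 | 1 | 2 | 3 | 4 | 5 | 5 | 6 | 7 | 7
  R[8]: 0 | 0 | 1 | 2 | 3 | 4 | 5 | 6 | 6 | 7 | 8 | 8
  R[9]: 1 | 1 | 2 | 3 | 4 | 5 | 6 | 7 | 7 | 8 | 9 | 9
  R[10]: 1 | 2 | 3 | 4 | 5 | 6 | 7 | 8 | 8 | 9 | 10 | 10
  R[11]: 1 | 2 | 3 | 4 | 5 | 6 | 7 | 8 | 9 | 10 | 11 | 11
  R[12]: 1 | 2 | 3 | 4 | 5 | 6 | 7 | 8 | 9 | 10 | 11 | 12

giving w = (7, 5, 8, 4, 10, 11, 6, 3, 1, 2, 9, 12) via Δ²R.

Fulton essential set (7 of the 33 Rothe cells):

[(1, 6, 0), (3, 4, 0), (3, 6, 1), (6, 6, 2), (6, 9, 4), (7, 3, 0), (8, 2, 0)]


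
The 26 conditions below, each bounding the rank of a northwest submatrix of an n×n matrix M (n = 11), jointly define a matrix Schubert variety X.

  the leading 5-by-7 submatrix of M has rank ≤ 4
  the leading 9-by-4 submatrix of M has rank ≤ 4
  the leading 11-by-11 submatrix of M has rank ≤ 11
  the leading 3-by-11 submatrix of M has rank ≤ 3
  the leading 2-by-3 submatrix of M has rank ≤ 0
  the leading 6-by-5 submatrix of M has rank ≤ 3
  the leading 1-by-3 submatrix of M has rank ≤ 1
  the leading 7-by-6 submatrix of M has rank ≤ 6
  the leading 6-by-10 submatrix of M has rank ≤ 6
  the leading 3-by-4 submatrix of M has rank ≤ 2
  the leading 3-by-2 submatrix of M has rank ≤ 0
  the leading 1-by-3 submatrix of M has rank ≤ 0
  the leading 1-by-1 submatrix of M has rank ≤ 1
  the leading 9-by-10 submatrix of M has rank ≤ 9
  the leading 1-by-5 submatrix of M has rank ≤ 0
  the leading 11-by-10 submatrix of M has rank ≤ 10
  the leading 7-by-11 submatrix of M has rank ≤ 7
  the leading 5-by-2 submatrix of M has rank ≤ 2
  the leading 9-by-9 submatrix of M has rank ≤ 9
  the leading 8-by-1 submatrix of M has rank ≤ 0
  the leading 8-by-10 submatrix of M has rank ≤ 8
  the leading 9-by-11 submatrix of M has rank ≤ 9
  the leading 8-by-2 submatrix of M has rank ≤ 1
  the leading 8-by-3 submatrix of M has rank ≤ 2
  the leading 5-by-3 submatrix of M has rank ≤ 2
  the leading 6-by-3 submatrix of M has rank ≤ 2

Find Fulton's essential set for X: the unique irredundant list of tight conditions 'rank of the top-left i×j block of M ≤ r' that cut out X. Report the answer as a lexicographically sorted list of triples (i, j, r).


Recovering R(i,j) via the rank-extension bound from the 26 conditions:

  row 1: 0 | 0 | 0 | 0 | 0 | 1 | 1 | 1 | 1 | 1 | 1
  row 2: 0 | 0 | 0 | 1 | 1 | 2 | 2 | 2 | 2 | 2 | 2
  row 3: 0 | 0 | 1 | 2 | 2 | 3 | 3 | 3 | 3 | 3 | 3
  row 4: 0 | 1 | 2 | 3 | 3 | 4 | 4 | 4 | 4 | 4 | 4
  row 5: 0 | 1 | 2 | 3 | 3 | 4 | 4 | 5 | 5 | 5 | 5
  row 6: 0 | 1 | 2 | 3 | 3 | 4 | 5 | 6 | 6 | 6 | 6
  row 7: 0 | 1 | 2 | 3 | 4 | 5 | 6 | 7 | 7 | 7 | 7
  row 8: 0 | 1 | 2 | 3 | 4 | 5 | 6 | 7 | 8 | 8 | 8
  row 9: 1 | 2 | 3 | 4 | 5 | 6 | 7 | 8 | 9 | 9 | 9
  row 10: 1 | 2 | 3 | 4 | 5 | 6 | 7 | 8 | 9 | 10 | 10
  row 11: 1 | 2 | 3 | 4 | 5 | 6 | 7 | 8 | 9 | 10 | 11

so w = (6, 4, 3, 2, 8, 7, 5, 9, 1, 10, 11).

D(w) has 18 cells with 6 SE-corners; essential set:

[(1, 5, 0), (2, 3, 0), (3, 2, 0), (5, 7, 4), (6, 5, 3), (8, 1, 0)]


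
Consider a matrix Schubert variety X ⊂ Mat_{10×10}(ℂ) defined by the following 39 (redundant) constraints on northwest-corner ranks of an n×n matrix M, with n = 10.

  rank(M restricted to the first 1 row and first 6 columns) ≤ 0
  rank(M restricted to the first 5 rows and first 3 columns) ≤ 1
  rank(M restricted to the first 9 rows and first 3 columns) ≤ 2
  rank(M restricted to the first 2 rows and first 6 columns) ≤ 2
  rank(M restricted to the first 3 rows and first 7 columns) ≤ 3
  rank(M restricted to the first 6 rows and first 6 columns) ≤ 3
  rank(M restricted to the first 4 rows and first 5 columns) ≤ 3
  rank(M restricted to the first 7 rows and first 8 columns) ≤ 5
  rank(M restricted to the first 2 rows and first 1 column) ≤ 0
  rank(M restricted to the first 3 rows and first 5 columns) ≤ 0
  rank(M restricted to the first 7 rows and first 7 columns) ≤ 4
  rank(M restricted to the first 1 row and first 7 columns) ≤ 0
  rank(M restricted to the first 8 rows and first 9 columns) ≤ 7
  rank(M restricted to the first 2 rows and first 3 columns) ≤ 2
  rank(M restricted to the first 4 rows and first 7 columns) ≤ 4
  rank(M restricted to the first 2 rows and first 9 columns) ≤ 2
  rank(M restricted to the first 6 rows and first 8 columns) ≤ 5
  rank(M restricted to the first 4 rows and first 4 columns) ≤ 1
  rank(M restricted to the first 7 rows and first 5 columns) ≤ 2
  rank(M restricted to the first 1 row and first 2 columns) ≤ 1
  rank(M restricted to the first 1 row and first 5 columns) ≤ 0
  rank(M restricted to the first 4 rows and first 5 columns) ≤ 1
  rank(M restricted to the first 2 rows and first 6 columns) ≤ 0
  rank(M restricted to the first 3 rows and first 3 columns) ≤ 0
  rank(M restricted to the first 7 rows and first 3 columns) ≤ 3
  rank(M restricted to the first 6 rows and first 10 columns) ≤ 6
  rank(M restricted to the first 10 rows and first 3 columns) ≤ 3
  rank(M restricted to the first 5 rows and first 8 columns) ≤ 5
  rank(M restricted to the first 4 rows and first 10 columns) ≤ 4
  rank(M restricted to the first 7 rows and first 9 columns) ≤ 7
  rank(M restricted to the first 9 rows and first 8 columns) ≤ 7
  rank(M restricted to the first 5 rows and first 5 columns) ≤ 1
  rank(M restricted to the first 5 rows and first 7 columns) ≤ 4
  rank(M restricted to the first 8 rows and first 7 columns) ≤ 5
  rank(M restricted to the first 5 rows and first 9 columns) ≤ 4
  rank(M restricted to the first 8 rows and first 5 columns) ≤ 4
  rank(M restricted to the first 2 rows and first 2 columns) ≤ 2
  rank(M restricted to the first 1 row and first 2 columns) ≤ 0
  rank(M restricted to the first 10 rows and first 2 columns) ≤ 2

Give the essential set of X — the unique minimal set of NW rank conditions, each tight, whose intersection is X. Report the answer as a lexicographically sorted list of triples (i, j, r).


Propagating the 39 rank bounds to every northwest block:

  i=1: 0 0 0 0 0 0 0 1 1 1
  i=2: 0 0 0 0 0 0 1 2 2 2
  i=3: 0 0 0 0 0 1 2 3 3 3
  i=4: 1 1 1 1 1 2 3 4 4 4
  i=5: 1 1 1 1 1 2 3 4 4 5
  i=6: 1 2 2 2 2 3 4 5 5 6
  i=7: 1 2 2 2 2 3 4 5 6 7
  i=8: 1 2 2 3 3 4 5 6 7 8
  i=9: 1 2 2 3 4 5 6 7 8 9
  i=10: 1 2 3 4 5 6 7 8 9 10

giving w = (8, 7, 6, 1, 10, 2, 9, 4, 5, 3) via Δ²R.

Fulton essential set (7 of the 28 Rothe cells):

[(1, 7, 0), (2, 6, 0), (3, 5, 0), (5, 5, 1), (5, 9, 4), (7, 5, 2), (9, 3, 2)]


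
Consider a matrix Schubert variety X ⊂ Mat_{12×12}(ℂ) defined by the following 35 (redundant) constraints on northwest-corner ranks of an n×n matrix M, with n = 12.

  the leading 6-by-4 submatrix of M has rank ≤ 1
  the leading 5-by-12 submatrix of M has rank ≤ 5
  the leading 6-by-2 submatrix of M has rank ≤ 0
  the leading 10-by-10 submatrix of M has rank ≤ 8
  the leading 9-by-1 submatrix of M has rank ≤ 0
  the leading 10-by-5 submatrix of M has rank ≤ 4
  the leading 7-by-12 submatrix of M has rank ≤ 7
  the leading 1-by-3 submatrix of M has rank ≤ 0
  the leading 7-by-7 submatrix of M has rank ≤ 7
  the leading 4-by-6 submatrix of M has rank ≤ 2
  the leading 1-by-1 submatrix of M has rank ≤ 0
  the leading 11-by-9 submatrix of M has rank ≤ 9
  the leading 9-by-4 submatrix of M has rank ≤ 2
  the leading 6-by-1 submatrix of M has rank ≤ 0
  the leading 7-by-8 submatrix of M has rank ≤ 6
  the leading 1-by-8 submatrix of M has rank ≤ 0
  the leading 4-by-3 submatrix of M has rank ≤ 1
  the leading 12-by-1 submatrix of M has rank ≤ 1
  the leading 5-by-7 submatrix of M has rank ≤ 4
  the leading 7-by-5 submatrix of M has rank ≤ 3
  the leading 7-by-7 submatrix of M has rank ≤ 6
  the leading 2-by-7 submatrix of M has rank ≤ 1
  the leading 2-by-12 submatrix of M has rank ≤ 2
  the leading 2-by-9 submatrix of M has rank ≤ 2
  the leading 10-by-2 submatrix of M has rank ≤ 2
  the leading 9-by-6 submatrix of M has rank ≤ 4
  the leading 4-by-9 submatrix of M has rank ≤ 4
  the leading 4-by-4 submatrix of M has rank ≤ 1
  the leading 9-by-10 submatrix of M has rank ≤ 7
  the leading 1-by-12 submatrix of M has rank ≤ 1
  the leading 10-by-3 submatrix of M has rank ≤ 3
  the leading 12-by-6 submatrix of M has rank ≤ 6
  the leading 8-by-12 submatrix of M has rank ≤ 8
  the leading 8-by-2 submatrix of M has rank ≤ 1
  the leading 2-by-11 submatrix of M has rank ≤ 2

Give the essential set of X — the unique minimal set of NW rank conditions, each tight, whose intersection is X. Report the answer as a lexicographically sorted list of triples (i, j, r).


Propagating the 35 rank bounds to every northwest block:

  i=1: 0 0 0 0 0 0 0 0 1 1 1 1
  i=2: 0 0 1 1 1 1 1 1 2 2 2 2
  i=3: 0 0 1 1 2 2 2 2 3 3 3 3
  i=4: 0 0 1 1 2 2 3 3 4 4 4 4
  i=5: 0 0 1 1 2 3 4 4 5 5 5 5
  i=6: 0 0 1 1 2 3 4 5 6 6 6 6
  i=7: 0 1 2 2 3 4 5 6 7 7 7 7
  i=8: 0 1 2 2 3 4 5 6 7 7 8 8
  i=9: 0 1 2 2 3 4 5 6 7 7 8 9
  i=10: 1 2 3 3 4 5 6 7 8 8 9 10
  i=11: 1 2 3 4 5 6 7 8 9 9 10 11
  i=12: 1 2 3 4 5 6 7 8 9 10 11 12

giving w = (9, 3, 5, 7, 6, 8, 2, 11, 12, 1, 4, 10) via Δ²R.

|D(w)|=30, |Ess(w)|=7:

[(1, 8, 0), (4, 6, 2), (6, 2, 0), (6, 4, 1), (9, 1, 0), (9, 4, 2), (9, 10, 7)]


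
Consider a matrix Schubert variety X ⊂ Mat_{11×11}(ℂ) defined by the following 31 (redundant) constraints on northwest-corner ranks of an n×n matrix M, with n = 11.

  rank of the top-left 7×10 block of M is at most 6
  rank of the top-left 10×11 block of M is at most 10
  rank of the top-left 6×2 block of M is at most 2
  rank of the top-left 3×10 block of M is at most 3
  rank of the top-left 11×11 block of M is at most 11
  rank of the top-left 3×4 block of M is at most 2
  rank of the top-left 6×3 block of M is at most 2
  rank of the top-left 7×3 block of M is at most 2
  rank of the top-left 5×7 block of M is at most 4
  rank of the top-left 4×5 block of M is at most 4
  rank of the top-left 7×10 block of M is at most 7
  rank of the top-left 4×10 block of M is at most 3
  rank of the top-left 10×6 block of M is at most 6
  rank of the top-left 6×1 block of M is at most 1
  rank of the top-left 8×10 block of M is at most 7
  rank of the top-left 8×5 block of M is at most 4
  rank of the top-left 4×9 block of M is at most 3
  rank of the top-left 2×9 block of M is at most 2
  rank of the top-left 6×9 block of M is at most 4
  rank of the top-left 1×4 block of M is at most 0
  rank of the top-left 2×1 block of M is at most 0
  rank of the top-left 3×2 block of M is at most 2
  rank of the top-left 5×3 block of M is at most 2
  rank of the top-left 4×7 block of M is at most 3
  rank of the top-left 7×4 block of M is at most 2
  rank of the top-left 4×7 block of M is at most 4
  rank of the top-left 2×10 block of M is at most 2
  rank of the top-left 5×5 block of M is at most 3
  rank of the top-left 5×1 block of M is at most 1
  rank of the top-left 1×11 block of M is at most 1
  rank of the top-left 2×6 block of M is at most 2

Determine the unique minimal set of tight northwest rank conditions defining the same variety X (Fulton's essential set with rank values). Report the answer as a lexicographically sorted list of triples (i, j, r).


Computing R[i][j] = min implied NW-rank bound (n=11, 31 conditions):

  row 1: 0 0 0 0 1 1 1 1 1 1 1
  row 2: 0 1 1 1 2 2 2 2 2 2 2
  row 3: 1 2 2 2 3 3 3 3 3 3 3
  row 4: 1 2 2 2 3 3 3 3 3 3 4
  row 5: 1 2 2 2 3 4 4 4 4 4 5
  row 6: 1 2 2 2 3 4 4 4 4 5 6
  row 7: 1 2 2 2 3 4 5 5 5 6 7
  row 8: 1 2 3 3 4 5 6 6 6 7 8
  row 9: 1 2 3 4 5 6 7 7 7 8 9
  row 10: 1 2 3 4 5 6 7 8 8 9 10
  row 11: 1 2 3 4 5 6 7 8 9 10 11

second differences of R give the permutation w = (5, 2, 1, 11, 6, 10, 7, 3, 4, 8, 9).

D(w) has 21 cells with 5 SE-corners; essential set:

[(1, 4, 0), (2, 1, 0), (4, 10, 3), (6, 9, 4), (7, 4, 2)]


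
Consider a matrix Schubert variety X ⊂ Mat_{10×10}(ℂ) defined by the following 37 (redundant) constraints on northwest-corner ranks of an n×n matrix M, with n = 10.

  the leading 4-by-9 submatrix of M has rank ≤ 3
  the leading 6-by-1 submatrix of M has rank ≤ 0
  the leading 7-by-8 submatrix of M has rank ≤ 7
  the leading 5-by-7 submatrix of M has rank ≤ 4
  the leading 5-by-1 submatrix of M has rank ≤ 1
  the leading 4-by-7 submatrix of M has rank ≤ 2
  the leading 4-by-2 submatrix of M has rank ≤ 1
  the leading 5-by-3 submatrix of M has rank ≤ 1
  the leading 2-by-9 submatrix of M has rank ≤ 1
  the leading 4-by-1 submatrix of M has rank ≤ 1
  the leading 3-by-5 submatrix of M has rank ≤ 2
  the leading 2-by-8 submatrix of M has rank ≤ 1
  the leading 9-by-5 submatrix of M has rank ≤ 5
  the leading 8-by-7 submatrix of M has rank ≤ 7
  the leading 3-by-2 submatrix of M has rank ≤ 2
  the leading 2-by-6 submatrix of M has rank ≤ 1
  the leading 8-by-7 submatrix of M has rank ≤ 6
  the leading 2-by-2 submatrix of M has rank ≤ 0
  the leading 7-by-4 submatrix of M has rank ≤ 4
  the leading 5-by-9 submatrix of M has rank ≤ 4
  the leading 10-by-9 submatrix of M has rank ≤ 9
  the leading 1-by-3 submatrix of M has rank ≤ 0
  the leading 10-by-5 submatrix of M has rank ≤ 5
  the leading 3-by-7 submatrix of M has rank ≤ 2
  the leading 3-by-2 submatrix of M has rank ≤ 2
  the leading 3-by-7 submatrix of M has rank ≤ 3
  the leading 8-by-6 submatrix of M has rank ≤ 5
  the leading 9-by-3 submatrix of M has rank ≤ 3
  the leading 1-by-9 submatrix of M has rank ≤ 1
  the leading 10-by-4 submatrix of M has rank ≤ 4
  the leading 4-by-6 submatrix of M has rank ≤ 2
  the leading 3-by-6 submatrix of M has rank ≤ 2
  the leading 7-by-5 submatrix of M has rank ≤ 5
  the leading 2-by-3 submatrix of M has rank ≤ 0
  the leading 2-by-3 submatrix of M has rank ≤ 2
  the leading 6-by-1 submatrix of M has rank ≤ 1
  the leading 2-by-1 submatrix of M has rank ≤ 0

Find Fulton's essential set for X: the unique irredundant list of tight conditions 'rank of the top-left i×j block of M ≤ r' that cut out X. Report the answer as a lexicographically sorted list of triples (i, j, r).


Rank table r_w(10×10) implied by the 37 constraints:

  0  0  0  1  1  1  1  1  1  1
  0  0  0  1  1  1  1  1  1  2
  0  1  1  2  2  2  2  2  2  3
  0  1  1  2  2  2  2  3  3  4
  0  1  1  2  3  3  3  4  4  5
  0  1  2  3  4  4  4  5  5  6
  1  2  3  4  5  5  5  6  6  7
  1  2  3  4  5  5  6  7  7  8
  1  2  3  4  5  6  7  8  8  9
  1  2  3  4  5  6  7  8  9  10

reading off 1-entries of Δ²R: w = (4, 10, 2, 8, 5, 3, 1, 7, 6, 9).

D(w) has 21 cells with 6 SE-corners; essential set:

[(2, 3, 0), (2, 9, 1), (4, 7, 2), (5, 3, 1), (6, 1, 0), (8, 6, 5)]


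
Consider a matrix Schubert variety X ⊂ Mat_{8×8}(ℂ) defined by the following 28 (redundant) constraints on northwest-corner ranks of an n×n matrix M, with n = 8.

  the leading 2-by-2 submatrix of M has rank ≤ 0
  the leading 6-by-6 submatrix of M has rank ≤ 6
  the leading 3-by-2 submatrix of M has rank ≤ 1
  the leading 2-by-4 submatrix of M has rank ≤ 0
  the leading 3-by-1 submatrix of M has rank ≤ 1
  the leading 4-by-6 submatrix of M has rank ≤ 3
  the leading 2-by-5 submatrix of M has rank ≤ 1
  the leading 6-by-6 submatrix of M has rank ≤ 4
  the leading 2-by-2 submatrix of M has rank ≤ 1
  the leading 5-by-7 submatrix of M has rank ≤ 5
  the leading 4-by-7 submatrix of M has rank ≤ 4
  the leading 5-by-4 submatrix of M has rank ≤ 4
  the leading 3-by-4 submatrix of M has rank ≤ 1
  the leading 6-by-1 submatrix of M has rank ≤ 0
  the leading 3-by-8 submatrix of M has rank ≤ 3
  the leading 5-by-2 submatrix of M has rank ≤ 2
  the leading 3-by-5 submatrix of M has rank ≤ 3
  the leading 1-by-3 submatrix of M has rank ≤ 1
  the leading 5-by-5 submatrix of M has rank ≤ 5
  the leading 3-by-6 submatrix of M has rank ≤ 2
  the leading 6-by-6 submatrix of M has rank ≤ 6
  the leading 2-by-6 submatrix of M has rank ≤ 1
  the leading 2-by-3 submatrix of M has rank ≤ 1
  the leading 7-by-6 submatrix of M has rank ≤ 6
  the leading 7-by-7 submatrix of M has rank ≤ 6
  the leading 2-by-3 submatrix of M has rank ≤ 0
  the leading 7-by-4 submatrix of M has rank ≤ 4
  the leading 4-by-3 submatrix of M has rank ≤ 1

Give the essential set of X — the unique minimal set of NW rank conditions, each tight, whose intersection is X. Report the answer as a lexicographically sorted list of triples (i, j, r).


Reconstructing r_w from the 28 given conditions:

  i=1: 0, 0, 0, 0, 1, 1, 1, 1
  i=2: 0, 0, 0, 0, 1, 1, 2, 2
  i=3: 0, 1, 1, 1, 2, 2, 3, 3
  i=4: 0, 1, 1, 2, 3, 3, 4, 4
  i=5: 0, 1, 2, 3, 4, 4, 5, 5
  i=6: 0, 1, 2, 3, 4, 4, 5, 6
  i=7: 1, 2, 3, 4, 5, 5, 6, 7
  i=8: 1, 2, 3, 4, 5, 6, 7, 8

reading off 1-entries of Δ²R: w = (5, 7, 2, 4, 3, 8, 1, 6).

Rothe diagram D(w) (15 cells), 5 SE-corners (essential conditions):

[(2, 4, 0), (2, 6, 1), (4, 3, 1), (6, 1, 0), (6, 6, 4)]


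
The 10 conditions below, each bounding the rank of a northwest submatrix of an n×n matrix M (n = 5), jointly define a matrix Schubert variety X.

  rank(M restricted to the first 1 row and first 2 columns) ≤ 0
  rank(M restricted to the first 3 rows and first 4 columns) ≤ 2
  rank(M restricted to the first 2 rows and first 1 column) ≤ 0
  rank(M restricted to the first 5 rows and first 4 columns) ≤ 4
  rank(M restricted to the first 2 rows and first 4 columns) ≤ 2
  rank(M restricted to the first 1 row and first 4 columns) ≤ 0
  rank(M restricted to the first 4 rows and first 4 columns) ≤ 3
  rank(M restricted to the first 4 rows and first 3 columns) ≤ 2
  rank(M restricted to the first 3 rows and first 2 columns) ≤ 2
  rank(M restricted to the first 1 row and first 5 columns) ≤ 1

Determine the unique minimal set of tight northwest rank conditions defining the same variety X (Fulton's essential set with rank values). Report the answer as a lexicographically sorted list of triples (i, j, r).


Computing R[i][j] = min implied NW-rank bound (n=5, 10 conditions):

  row 1: 0 | 0 | 0 | 0 | 1
  row 2: 0 | 1 | 1 | 1 | 2
  row 3: 1 | 2 | 2 | 2 | 3
  row 4: 1 | 2 | 2 | 3 | 4
  row 5: 1 | 2 | 3 | 4 | 5

hence w(1..5) = (5, 2, 1, 4, 3).

Rothe diagram D(w) (6 cells), 3 SE-corners (essential conditions):

[(1, 4, 0), (2, 1, 0), (4, 3, 2)]
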